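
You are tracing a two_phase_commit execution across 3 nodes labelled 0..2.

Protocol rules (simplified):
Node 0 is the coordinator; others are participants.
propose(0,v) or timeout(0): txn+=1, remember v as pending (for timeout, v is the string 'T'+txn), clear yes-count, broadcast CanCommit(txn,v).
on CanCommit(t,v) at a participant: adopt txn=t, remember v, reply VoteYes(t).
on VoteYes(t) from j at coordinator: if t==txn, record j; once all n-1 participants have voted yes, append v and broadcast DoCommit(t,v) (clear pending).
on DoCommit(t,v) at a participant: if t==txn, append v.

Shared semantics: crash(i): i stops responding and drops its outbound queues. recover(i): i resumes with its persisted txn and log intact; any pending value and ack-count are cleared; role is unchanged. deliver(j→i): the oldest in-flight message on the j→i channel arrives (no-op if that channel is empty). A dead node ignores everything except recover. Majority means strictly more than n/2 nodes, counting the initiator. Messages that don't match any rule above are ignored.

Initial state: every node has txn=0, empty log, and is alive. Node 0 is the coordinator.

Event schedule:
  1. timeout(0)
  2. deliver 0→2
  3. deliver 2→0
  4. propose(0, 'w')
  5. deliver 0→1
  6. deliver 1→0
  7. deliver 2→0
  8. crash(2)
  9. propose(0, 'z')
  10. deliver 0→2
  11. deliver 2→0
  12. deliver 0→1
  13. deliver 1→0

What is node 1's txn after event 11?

1. timeout(0):  <0:coor t1 ->
2. deliver 0→2:  <2:part t1 ->
3. deliver 2→0:  nop
4. propose(0,'w'):  <0:coor t2 ->
5. deliver 0→1:  <1:part t1 ->
6. deliver 1→0:  nop
7. deliver 2→0:  nop
8. crash(2):  <2:✗part t1 ->
9. propose(0,'z'):  <0:coor t3 ->
10. deliver 0→2:  nop
11. deliver 2→0:  nop

1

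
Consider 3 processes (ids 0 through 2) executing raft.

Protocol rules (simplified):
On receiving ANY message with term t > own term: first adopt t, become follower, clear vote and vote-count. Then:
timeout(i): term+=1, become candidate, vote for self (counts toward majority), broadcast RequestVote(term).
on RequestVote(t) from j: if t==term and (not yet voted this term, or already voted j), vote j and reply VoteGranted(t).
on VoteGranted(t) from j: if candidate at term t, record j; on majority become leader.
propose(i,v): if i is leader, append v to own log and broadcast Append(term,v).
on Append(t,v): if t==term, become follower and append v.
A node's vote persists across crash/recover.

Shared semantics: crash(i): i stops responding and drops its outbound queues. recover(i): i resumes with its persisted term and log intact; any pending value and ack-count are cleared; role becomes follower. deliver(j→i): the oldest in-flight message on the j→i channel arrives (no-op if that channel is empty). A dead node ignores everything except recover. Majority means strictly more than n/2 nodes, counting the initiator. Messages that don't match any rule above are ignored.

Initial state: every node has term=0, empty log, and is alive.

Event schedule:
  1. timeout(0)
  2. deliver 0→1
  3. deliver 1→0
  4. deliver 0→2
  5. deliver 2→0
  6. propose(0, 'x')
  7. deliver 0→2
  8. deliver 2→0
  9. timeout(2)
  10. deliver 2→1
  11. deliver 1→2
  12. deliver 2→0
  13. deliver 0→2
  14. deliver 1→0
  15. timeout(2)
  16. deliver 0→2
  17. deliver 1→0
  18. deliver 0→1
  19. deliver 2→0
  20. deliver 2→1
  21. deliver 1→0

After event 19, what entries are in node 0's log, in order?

1. timeout(0):  <0:cand t1 ->
2. deliver 0→1:  <1:foll t1 ->
3. deliver 1→0:  <0:lead t1 ->
4. deliver 0→2:  <2:foll t1 ->
5. deliver 2→0:  nop
6. propose(0,'x'):  <0:lead t1 x>
7. deliver 0→2:  <2:foll t1 x>
8. deliver 2→0:  nop
9. timeout(2):  <2:cand t2 x>
10. deliver 2→1:  <1:foll t2 ->
11. deliver 1→2:  <2:lead t2 x>
12. deliver 2→0:  <0:foll t2 x>
13. deliver 0→2:  nop
14. deliver 1→0:  nop
15. timeout(2):  <2:cand t3 x>
16. deliver 0→2:  nop
17. deliver 1→0:  nop
18. deliver 0→1:  nop
19. deliver 2→0:  <0:foll t3 x>

x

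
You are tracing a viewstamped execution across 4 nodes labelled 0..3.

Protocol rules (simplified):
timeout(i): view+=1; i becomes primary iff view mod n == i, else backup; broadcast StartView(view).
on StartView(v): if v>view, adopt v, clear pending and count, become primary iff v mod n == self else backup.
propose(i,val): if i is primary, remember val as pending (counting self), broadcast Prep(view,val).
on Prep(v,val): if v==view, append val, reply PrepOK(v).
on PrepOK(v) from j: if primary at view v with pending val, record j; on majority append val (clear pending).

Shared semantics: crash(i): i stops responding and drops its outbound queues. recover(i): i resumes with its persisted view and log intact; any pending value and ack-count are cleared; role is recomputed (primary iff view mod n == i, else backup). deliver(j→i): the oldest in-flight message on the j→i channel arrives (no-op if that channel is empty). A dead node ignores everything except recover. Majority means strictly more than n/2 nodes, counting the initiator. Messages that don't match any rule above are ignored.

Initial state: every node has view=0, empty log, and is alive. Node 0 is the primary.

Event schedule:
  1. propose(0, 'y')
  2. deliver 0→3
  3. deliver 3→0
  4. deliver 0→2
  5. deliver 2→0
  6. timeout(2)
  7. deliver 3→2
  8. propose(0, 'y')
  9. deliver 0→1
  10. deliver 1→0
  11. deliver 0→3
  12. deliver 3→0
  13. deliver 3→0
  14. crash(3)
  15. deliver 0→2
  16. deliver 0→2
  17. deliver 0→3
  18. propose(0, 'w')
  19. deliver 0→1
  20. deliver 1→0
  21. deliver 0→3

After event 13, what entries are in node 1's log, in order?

y

1. propose(0,'y'):  nop
2. deliver 0→3:  <3:back v0 y>
3. deliver 3→0:  nop
4. deliver 0→2:  <2:back v0 y>
5. deliver 2→0:  <0:prim v0 y>
6. timeout(2):  <2:back v1 y>
7. deliver 3→2:  nop
8. propose(0,'y'):  nop
9. deliver 0→1:  <1:back v0 y>
10. deliver 1→0:  nop
11. deliver 0→3:  <3:back v0 y,y>
12. deliver 3→0:  <0:prim v0 y,y>
13. deliver 3→0:  nop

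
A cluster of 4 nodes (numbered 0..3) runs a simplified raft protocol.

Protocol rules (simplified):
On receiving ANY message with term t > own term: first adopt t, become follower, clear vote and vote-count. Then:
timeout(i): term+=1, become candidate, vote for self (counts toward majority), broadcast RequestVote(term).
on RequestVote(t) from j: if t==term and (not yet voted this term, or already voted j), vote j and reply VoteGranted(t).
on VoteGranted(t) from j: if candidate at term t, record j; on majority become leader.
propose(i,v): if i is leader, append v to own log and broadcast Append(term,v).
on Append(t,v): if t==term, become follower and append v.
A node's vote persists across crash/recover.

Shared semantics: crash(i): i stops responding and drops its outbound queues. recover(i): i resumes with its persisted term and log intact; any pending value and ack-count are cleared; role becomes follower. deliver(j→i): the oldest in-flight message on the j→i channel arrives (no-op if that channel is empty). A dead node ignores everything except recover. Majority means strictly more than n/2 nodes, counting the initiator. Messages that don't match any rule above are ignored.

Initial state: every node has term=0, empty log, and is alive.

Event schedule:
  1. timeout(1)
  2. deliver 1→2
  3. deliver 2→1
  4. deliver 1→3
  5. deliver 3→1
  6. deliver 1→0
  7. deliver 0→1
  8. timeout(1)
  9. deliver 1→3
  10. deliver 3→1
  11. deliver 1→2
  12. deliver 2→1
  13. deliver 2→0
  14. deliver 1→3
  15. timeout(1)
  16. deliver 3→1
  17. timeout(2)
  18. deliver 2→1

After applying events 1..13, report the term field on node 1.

1. timeout(1):  <1:cand t1 ->
2. deliver 1→2:  <2:foll t1 ->
3. deliver 2→1:  nop
4. deliver 1→3:  <3:foll t1 ->
5. deliver 3→1:  <1:lead t1 ->
6. deliver 1→0:  <0:foll t1 ->
7. deliver 0→1:  nop
8. timeout(1):  <1:cand t2 ->
9. deliver 1→3:  <3:foll t2 ->
10. deliver 3→1:  nop
11. deliver 1→2:  <2:foll t2 ->
12. deliver 2→1:  <1:lead t2 ->
13. deliver 2→0:  nop

2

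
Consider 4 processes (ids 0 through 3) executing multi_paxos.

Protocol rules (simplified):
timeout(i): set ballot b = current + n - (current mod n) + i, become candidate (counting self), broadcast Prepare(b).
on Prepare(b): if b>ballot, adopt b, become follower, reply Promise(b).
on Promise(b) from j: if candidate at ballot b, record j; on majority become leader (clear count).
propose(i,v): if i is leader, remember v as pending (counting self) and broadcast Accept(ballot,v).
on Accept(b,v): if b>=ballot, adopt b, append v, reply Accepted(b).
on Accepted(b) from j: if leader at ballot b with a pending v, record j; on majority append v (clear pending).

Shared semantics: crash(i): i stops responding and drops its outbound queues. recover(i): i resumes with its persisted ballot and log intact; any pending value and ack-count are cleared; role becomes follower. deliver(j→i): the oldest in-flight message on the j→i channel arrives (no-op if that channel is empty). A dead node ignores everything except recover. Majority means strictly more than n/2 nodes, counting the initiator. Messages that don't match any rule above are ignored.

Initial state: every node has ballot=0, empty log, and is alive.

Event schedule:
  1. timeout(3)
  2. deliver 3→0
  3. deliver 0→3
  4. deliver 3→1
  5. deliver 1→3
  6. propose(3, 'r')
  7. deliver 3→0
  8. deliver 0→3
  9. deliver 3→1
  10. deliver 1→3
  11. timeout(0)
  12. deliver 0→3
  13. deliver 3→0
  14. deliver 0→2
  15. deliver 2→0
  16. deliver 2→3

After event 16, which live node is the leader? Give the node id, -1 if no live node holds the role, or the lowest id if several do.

1. timeout(3):  <3:cand b7 ->
2. deliver 3→0:  <0:foll b7 ->
3. deliver 0→3:  nop
4. deliver 3→1:  <1:foll b7 ->
5. deliver 1→3:  <3:lead b7 ->
6. propose(3,'r'):  nop
7. deliver 3→0:  <0:foll b7 r>
8. deliver 0→3:  nop
9. deliver 3→1:  <1:foll b7 r>
10. deliver 1→3:  <3:lead b7 r>
11. timeout(0):  <0:cand b8 r>
12. deliver 0→3:  <3:foll b8 r>
13. deliver 3→0:  nop
14. deliver 0→2:  <2:foll b8 ->
15. deliver 2→0:  <0:lead b8 r>
16. deliver 2→3:  nop

0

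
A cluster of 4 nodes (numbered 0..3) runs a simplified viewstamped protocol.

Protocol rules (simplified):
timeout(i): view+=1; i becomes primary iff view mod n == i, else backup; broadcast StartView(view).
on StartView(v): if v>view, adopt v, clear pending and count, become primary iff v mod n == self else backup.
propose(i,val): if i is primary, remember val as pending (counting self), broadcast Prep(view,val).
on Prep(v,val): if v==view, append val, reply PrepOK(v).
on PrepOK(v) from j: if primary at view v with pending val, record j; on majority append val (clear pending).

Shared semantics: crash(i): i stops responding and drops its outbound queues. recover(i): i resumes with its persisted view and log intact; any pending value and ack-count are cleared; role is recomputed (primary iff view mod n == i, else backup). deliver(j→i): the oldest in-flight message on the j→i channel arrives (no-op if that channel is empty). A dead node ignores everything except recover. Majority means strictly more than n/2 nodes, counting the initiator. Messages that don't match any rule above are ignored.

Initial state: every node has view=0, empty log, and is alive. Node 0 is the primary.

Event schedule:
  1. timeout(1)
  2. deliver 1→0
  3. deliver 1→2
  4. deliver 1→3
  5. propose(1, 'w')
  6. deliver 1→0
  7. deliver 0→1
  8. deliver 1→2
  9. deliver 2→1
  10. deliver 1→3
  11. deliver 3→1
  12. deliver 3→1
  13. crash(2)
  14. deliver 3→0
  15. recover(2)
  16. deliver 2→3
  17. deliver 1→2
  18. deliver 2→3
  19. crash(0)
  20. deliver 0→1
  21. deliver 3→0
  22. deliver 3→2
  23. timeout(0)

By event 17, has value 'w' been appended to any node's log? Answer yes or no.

yes

step 1 timeout(1): 1={prim,v=1,log=-}
step 2 deliver 1→0: 0={back,v=1,log=-}
step 3 deliver 1→2: 2={back,v=1,log=-}
step 4 deliver 1→3: 3={back,v=1,log=-}
step 5 propose(1,'w'): —
step 6 deliver 1→0: 0={back,v=1,log=w}
step 7 deliver 0→1: —
step 8 deliver 1→2: 2={back,v=1,log=w}
step 9 deliver 2→1: 1={prim,v=1,log=w}
step 10 deliver 1→3: 3={back,v=1,log=w}
step 11 deliver 3→1: —
step 12 deliver 3→1: —
step 13 crash(2): 2={✗back,v=1,log=w}
step 14 deliver 3→0: —
step 15 recover(2): 2={back,v=1,log=w}
step 16 deliver 2→3: —
step 17 deliver 1→2: —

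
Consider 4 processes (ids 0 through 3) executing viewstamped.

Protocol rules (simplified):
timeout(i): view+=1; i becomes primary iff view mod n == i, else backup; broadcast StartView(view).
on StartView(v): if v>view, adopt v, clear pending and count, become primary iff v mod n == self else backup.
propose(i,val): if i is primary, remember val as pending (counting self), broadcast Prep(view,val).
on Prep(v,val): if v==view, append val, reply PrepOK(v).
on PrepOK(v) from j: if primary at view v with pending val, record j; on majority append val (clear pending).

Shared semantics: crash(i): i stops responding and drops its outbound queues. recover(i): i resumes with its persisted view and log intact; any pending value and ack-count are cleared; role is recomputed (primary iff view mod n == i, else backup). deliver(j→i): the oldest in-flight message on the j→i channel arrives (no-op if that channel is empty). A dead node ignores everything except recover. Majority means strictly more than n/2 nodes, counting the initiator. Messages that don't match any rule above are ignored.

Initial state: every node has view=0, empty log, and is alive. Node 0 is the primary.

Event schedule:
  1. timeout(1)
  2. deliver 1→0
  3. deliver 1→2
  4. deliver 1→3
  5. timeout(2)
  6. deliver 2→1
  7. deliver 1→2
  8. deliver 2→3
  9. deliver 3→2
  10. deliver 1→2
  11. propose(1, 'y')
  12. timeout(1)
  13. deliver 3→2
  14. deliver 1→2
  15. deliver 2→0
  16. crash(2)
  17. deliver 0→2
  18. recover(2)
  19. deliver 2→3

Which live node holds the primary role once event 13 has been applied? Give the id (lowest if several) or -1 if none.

2

after 1 — timeout(1): n1:prim/v1/[-]
after 2 — deliver 1→0: n0:back/v1/[-]
after 3 — deliver 1→2: n2:back/v1/[-]
after 4 — deliver 1→3: n3:back/v1/[-]
after 5 — timeout(2): n2:prim/v2/[-]
after 6 — deliver 2→1: n1:back/v2/[-]
after 7 — deliver 1→2: ·
after 8 — deliver 2→3: n3:back/v2/[-]
after 9 — deliver 3→2: ·
after 10 — deliver 1→2: ·
after 11 — propose(1,'y'): ·
after 12 — timeout(1): n1:back/v3/[-]
after 13 — deliver 3→2: ·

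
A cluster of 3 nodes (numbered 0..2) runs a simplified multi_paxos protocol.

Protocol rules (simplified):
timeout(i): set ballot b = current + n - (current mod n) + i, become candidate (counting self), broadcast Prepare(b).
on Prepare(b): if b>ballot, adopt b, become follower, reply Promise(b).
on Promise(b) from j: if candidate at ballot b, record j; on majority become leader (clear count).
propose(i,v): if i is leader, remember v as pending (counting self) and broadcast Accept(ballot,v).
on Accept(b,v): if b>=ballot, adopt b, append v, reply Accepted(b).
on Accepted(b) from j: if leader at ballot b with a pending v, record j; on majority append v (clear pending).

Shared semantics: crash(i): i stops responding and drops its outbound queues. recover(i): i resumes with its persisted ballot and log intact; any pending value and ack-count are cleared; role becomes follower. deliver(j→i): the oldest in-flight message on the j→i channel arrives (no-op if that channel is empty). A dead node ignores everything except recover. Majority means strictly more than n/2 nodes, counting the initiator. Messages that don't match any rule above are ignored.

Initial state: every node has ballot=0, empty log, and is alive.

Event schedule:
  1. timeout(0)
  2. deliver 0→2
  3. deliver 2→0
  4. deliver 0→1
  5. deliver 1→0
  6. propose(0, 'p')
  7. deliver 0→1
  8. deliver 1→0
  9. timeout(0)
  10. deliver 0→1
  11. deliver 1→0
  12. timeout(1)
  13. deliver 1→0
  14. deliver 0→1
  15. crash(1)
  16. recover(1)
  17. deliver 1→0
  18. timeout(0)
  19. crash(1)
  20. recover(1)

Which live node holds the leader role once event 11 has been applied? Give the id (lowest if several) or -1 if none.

0

after 1 — timeout(0): n0:cand/b3/[-]
after 2 — deliver 0→2: n2:foll/b3/[-]
after 3 — deliver 2→0: n0:lead/b3/[-]
after 4 — deliver 0→1: n1:foll/b3/[-]
after 5 — deliver 1→0: ·
after 6 — propose(0,'p'): ·
after 7 — deliver 0→1: n1:foll/b3/[p]
after 8 — deliver 1→0: n0:lead/b3/[p]
after 9 — timeout(0): n0:cand/b6/[p]
after 10 — deliver 0→1: n1:foll/b6/[p]
after 11 — deliver 1→0: n0:lead/b6/[p]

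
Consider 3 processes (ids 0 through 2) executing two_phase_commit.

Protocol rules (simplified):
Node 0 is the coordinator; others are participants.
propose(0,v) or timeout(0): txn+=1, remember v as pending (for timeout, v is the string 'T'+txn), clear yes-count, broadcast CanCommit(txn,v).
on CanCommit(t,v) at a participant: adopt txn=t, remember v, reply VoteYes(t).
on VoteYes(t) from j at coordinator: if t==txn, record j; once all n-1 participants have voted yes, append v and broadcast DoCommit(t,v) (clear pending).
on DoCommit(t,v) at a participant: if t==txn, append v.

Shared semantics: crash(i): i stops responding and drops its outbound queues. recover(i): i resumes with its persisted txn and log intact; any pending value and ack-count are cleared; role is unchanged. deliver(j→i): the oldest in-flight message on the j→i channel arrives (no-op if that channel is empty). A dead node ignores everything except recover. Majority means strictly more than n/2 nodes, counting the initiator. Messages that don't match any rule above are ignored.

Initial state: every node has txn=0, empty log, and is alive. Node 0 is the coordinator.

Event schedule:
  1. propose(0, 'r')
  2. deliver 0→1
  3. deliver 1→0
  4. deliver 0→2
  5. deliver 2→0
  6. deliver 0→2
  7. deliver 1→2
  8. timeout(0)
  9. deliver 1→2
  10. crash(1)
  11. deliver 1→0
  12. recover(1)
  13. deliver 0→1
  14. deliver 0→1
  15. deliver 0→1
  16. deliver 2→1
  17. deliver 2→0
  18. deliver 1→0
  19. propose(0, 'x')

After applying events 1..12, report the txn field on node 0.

[1] propose(0,'r') → N0(coor t1 [-])
[2] deliver 0→1 → N1(part t1 [-])
[3] deliver 1→0 → ∅
[4] deliver 0→2 → N2(part t1 [-])
[5] deliver 2→0 → N0(coor t1 [r])
[6] deliver 0→2 → N2(part t1 [r])
[7] deliver 1→2 → ∅
[8] timeout(0) → N0(coor t2 [r])
[9] deliver 1→2 → ∅
[10] crash(1) → N1(✗part t1 [-])
[11] deliver 1→0 → ∅
[12] recover(1) → N1(part t1 [-])

2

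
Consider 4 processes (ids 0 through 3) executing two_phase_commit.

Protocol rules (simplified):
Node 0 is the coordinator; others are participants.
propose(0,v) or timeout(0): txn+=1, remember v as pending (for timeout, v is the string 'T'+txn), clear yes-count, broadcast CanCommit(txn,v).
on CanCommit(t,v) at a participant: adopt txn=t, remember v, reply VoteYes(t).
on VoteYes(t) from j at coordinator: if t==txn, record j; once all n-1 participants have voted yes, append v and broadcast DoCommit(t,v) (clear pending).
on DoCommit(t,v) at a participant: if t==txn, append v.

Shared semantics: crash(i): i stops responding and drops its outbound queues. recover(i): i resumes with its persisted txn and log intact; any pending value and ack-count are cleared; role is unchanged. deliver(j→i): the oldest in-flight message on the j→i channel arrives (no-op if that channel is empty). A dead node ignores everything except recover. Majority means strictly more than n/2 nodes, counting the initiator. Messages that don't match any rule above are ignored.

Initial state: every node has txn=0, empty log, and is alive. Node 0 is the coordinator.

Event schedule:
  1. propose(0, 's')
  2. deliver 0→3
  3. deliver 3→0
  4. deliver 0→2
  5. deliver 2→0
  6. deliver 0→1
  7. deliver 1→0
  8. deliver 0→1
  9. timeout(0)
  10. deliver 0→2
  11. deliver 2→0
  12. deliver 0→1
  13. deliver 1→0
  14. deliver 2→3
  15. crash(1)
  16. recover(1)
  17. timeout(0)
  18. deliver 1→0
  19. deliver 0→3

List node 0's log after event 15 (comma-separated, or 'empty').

step 1 propose(0,'s'): 0={coor,t=1,log=-}
step 2 deliver 0→3: 3={part,t=1,log=-}
step 3 deliver 3→0: —
step 4 deliver 0→2: 2={part,t=1,log=-}
step 5 deliver 2→0: —
step 6 deliver 0→1: 1={part,t=1,log=-}
step 7 deliver 1→0: 0={coor,t=1,log=s}
step 8 deliver 0→1: 1={part,t=1,log=s}
step 9 timeout(0): 0={coor,t=2,log=s}
step 10 deliver 0→2: 2={part,t=1,log=s}
step 11 deliver 2→0: —
step 12 deliver 0→1: 1={part,t=2,log=s}
step 13 deliver 1→0: —
step 14 deliver 2→3: —
step 15 crash(1): 1={✗part,t=2,log=s}

s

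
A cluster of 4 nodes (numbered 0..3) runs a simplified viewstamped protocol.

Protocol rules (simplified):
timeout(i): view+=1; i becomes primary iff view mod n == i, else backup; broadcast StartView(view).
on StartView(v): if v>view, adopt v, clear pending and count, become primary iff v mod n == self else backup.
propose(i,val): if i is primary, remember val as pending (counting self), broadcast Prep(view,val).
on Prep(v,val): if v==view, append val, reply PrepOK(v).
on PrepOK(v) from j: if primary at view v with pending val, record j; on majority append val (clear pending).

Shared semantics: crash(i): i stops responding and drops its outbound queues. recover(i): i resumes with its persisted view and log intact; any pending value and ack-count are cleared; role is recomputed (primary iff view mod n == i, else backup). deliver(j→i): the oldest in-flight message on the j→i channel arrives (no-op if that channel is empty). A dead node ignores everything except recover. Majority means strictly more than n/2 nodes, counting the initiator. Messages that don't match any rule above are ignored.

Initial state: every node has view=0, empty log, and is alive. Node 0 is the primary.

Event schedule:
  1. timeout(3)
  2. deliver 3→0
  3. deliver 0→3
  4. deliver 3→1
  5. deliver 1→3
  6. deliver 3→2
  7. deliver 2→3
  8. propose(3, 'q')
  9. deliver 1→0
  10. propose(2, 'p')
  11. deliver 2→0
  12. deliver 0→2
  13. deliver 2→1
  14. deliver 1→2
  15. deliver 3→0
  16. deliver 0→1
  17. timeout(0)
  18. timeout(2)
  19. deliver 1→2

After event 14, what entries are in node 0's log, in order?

empty

after 1 — timeout(3): n3:back/v1/[-]
after 2 — deliver 3→0: n0:back/v1/[-]
after 3 — deliver 0→3: ·
after 4 — deliver 3→1: n1:prim/v1/[-]
after 5 — deliver 1→3: ·
after 6 — deliver 3→2: n2:back/v1/[-]
after 7 — deliver 2→3: ·
after 8 — propose(3,'q'): ·
after 9 — deliver 1→0: ·
after 10 — propose(2,'p'): ·
after 11 — deliver 2→0: ·
after 12 — deliver 0→2: ·
after 13 — deliver 2→1: ·
after 14 — deliver 1→2: ·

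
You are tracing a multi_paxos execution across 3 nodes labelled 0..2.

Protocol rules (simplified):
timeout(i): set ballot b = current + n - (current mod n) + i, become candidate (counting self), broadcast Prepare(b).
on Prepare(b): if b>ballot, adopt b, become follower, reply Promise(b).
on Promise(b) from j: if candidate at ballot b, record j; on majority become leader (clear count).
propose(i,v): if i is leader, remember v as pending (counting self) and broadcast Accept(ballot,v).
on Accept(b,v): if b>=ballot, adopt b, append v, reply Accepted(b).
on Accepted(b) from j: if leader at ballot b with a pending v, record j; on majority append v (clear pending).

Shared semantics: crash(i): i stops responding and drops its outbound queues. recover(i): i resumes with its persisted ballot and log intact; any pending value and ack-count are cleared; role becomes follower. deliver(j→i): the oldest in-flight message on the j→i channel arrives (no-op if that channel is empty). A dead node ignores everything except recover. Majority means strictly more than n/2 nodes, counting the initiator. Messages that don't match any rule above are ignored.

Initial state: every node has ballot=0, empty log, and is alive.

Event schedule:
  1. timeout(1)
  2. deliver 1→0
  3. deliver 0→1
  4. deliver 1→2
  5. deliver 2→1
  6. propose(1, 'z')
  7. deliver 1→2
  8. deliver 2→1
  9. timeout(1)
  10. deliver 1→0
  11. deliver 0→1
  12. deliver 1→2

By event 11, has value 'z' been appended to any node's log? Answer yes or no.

yes

after 1 — timeout(1): n1:cand/b4/[-]
after 2 — deliver 1→0: n0:foll/b4/[-]
after 3 — deliver 0→1: n1:lead/b4/[-]
after 4 — deliver 1→2: n2:foll/b4/[-]
after 5 — deliver 2→1: ·
after 6 — propose(1,'z'): ·
after 7 — deliver 1→2: n2:foll/b4/[z]
after 8 — deliver 2→1: n1:lead/b4/[z]
after 9 — timeout(1): n1:cand/b7/[z]
after 10 — deliver 1→0: n0:foll/b4/[z]
after 11 — deliver 0→1: ·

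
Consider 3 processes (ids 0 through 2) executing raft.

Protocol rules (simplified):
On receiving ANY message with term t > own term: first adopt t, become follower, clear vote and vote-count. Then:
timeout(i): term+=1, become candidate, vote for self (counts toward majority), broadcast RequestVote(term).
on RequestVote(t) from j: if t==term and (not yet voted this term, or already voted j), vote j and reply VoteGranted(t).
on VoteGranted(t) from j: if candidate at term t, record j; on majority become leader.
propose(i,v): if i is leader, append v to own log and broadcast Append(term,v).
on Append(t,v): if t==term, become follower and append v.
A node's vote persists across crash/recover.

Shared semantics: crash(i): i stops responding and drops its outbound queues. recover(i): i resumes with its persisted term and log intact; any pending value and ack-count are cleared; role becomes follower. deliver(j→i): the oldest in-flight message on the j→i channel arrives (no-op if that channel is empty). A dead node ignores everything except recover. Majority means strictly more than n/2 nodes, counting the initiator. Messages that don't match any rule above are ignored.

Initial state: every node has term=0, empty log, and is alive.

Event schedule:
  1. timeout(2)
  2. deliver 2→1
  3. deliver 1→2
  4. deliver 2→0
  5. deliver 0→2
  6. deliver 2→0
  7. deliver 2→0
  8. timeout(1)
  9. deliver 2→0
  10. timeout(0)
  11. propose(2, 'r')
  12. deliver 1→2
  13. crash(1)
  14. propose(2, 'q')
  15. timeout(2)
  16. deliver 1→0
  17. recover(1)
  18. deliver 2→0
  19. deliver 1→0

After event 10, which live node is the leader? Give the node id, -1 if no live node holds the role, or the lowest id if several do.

after 1 — timeout(2): n2:cand/t1/[-]
after 2 — deliver 2→1: n1:foll/t1/[-]
after 3 — deliver 1→2: n2:lead/t1/[-]
after 4 — deliver 2→0: n0:foll/t1/[-]
after 5 — deliver 0→2: ·
after 6 — deliver 2→0: ·
after 7 — deliver 2→0: ·
after 8 — timeout(1): n1:cand/t2/[-]
after 9 — deliver 2→0: ·
after 10 — timeout(0): n0:cand/t2/[-]

2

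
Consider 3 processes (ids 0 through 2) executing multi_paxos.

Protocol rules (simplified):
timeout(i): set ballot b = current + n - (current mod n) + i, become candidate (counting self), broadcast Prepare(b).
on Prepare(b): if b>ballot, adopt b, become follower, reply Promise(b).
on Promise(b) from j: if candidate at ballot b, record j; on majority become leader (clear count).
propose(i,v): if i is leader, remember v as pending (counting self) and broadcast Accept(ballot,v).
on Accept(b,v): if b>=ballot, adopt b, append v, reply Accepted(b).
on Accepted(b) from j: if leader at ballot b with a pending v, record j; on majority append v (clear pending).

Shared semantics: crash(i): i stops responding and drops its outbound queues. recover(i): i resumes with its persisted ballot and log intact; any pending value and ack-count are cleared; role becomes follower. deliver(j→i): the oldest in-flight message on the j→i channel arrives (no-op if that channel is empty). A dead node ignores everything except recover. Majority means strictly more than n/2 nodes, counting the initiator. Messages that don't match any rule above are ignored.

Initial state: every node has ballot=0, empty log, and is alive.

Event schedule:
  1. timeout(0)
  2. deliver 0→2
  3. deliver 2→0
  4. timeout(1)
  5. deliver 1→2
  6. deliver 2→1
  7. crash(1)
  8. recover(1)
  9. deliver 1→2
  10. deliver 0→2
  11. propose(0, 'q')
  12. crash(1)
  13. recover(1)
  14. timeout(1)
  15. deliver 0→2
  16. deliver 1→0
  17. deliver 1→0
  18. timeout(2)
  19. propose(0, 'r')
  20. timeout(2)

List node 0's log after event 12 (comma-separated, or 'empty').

1. timeout(0):  <0:cand b3 ->
2. deliver 0→2:  <2:foll b3 ->
3. deliver 2→0:  <0:lead b3 ->
4. timeout(1):  <1:cand b4 ->
5. deliver 1→2:  <2:foll b4 ->
6. deliver 2→1:  <1:lead b4 ->
7. crash(1):  <1:✗lead b4 ->
8. recover(1):  <1:foll b4 ->
9. deliver 1→2:  nop
10. deliver 0→2:  nop
11. propose(0,'q'):  nop
12. crash(1):  <1:✗foll b4 ->

empty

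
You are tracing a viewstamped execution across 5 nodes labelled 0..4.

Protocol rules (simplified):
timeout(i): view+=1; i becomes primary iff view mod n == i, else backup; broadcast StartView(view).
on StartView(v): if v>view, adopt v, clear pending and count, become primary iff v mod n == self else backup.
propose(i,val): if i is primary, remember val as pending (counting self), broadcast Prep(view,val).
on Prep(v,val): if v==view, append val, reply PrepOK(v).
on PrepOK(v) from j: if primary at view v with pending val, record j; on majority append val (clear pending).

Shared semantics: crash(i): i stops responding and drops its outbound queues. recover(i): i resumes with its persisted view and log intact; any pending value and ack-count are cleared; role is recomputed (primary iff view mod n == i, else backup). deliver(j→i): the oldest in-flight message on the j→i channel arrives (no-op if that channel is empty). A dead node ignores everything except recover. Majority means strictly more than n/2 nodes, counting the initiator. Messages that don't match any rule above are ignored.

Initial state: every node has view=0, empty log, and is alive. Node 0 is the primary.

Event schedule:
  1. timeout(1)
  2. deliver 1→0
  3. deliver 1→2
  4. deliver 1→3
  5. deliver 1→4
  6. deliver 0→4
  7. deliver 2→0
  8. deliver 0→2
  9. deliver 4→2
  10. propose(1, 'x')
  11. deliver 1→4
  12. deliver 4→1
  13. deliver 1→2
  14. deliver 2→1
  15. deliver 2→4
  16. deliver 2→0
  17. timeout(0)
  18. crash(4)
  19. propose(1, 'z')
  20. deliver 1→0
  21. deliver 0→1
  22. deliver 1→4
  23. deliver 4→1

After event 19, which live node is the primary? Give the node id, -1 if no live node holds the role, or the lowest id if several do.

1

step 1 timeout(1): 1={prim,v=1,log=-}
step 2 deliver 1→0: 0={back,v=1,log=-}
step 3 deliver 1→2: 2={back,v=1,log=-}
step 4 deliver 1→3: 3={back,v=1,log=-}
step 5 deliver 1→4: 4={back,v=1,log=-}
step 6 deliver 0→4: —
step 7 deliver 2→0: —
step 8 deliver 0→2: —
step 9 deliver 4→2: —
step 10 propose(1,'x'): —
step 11 deliver 1→4: 4={back,v=1,log=x}
step 12 deliver 4→1: —
step 13 deliver 1→2: 2={back,v=1,log=x}
step 14 deliver 2→1: 1={prim,v=1,log=x}
step 15 deliver 2→4: —
step 16 deliver 2→0: —
step 17 timeout(0): 0={back,v=2,log=-}
step 18 crash(4): 4={✗back,v=1,log=x}
step 19 propose(1,'z'): —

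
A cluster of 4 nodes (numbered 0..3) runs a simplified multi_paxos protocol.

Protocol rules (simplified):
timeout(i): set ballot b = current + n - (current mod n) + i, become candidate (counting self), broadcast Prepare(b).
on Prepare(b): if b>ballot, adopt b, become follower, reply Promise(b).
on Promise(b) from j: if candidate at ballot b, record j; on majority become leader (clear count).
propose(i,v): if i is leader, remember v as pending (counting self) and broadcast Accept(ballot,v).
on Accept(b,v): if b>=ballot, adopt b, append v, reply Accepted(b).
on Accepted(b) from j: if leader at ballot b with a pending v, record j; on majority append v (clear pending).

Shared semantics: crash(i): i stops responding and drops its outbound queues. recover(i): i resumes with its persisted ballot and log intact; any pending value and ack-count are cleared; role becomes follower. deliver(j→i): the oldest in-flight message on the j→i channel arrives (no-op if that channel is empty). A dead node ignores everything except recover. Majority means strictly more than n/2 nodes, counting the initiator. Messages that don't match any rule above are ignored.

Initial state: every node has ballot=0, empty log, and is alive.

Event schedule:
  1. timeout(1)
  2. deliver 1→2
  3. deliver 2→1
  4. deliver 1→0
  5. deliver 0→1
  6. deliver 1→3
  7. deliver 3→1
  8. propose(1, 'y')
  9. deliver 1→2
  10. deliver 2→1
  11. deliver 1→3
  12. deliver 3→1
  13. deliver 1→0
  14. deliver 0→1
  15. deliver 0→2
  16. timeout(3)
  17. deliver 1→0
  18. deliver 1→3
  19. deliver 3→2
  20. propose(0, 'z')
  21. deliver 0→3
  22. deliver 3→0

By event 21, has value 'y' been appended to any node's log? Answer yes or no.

[1] timeout(1) → N1(cand b5 [-])
[2] deliver 1→2 → N2(foll b5 [-])
[3] deliver 2→1 → ∅
[4] deliver 1→0 → N0(foll b5 [-])
[5] deliver 0→1 → N1(lead b5 [-])
[6] deliver 1→3 → N3(foll b5 [-])
[7] deliver 3→1 → ∅
[8] propose(1,'y') → ∅
[9] deliver 1→2 → N2(foll b5 [y])
[10] deliver 2→1 → ∅
[11] deliver 1→3 → N3(foll b5 [y])
[12] deliver 3→1 → N1(lead b5 [y])
[13] deliver 1→0 → N0(foll b5 [y])
[14] deliver 0→1 → ∅
[15] deliver 0→2 → ∅
[16] timeout(3) → N3(cand b11 [y])
[17] deliver 1→0 → ∅
[18] deliver 1→3 → ∅
[19] deliver 3→2 → N2(foll b11 [y])
[20] propose(0,'z') → ∅
[21] deliver 0→3 → ∅

yes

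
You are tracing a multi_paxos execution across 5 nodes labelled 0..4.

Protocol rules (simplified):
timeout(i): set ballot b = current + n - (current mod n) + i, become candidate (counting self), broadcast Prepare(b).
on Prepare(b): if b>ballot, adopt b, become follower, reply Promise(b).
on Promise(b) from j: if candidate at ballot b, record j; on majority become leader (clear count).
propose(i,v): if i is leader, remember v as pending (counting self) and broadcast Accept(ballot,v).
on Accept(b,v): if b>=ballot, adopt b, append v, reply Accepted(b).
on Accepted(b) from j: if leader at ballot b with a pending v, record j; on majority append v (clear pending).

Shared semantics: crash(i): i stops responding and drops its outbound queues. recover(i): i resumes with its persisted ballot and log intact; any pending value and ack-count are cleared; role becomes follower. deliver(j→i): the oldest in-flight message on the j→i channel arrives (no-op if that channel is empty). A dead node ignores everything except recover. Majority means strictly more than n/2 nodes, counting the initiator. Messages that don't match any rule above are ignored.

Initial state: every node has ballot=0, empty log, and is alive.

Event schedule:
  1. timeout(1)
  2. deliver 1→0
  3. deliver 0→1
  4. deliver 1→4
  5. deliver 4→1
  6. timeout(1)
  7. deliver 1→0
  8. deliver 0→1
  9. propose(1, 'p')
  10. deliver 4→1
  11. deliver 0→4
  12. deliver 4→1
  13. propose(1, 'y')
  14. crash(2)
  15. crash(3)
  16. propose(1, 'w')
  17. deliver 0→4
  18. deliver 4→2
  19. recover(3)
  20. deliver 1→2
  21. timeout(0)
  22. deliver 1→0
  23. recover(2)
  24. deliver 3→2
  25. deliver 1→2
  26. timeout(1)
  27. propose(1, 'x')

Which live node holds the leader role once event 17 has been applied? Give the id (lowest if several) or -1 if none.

-1

e1 timeout(1): 1[cand,b=6,-]
e2 deliver 1→0: 0[foll,b=6,-]
e3 deliver 0→1: ·
e4 deliver 1→4: 4[foll,b=6,-]
e5 deliver 4→1: 1[lead,b=6,-]
e6 timeout(1): 1[cand,b=11,-]
e7 deliver 1→0: 0[foll,b=11,-]
e8 deliver 0→1: ·
e9 propose(1,'p'): ·
e10 deliver 4→1: ·
e11 deliver 0→4: ·
e12 deliver 4→1: ·
e13 propose(1,'y'): ·
e14 crash(2): 2[✗foll,b=0,-]
e15 crash(3): 3[✗foll,b=0,-]
e16 propose(1,'w'): ·
e17 deliver 0→4: ·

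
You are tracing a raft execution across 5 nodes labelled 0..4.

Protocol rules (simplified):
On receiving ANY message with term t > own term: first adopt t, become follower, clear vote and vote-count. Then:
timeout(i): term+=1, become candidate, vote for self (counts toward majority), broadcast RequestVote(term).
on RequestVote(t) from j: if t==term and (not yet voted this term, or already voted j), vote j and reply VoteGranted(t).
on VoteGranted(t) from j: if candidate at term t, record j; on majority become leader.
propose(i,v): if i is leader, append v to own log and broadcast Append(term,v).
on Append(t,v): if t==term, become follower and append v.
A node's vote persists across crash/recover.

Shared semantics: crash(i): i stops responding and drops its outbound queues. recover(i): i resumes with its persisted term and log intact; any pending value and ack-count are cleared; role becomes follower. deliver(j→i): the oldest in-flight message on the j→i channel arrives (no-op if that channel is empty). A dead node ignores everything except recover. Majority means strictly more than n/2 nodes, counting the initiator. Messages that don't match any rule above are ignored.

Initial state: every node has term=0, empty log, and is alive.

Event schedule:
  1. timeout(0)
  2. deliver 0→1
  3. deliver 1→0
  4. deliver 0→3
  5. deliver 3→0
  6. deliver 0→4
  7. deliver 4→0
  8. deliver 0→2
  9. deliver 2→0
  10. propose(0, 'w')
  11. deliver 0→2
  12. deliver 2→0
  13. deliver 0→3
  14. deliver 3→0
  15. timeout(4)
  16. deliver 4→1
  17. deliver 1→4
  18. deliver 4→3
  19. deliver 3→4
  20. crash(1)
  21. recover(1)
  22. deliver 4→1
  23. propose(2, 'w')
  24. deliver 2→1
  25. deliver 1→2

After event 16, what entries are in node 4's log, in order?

after 1 — timeout(0): n0:cand/t1/[-]
after 2 — deliver 0→1: n1:foll/t1/[-]
after 3 — deliver 1→0: ·
after 4 — deliver 0→3: n3:foll/t1/[-]
after 5 — deliver 3→0: n0:lead/t1/[-]
after 6 — deliver 0→4: n4:foll/t1/[-]
after 7 — deliver 4→0: ·
after 8 — deliver 0→2: n2:foll/t1/[-]
after 9 — deliver 2→0: ·
after 10 — propose(0,'w'): n0:lead/t1/[w]
after 11 — deliver 0→2: n2:foll/t1/[w]
after 12 — deliver 2→0: ·
after 13 — deliver 0→3: n3:foll/t1/[w]
after 14 — deliver 3→0: ·
after 15 — timeout(4): n4:cand/t2/[-]
after 16 — deliver 4→1: n1:foll/t2/[-]

empty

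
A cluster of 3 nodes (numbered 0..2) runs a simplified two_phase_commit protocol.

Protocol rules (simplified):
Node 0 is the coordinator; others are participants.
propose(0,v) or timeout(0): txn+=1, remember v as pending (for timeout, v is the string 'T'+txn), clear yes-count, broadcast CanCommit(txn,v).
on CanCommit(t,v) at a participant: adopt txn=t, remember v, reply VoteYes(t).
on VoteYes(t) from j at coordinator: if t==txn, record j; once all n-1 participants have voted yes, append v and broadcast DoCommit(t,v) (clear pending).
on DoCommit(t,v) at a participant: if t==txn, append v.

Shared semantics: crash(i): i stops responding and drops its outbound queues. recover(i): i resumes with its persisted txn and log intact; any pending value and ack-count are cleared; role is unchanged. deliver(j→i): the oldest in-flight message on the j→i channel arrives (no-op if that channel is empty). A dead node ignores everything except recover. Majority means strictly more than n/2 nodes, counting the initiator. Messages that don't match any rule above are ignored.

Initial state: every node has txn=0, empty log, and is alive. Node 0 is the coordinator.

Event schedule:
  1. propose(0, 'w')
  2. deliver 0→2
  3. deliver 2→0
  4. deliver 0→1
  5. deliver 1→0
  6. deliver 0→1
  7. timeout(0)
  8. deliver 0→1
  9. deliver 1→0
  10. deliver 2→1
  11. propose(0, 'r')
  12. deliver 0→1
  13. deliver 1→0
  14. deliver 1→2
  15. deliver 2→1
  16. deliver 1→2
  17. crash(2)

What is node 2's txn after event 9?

after 1 — propose(0,'w'): n0:coor/t1/[-]
after 2 — deliver 0→2: n2:part/t1/[-]
after 3 — deliver 2→0: ·
after 4 — deliver 0→1: n1:part/t1/[-]
after 5 — deliver 1→0: n0:coor/t1/[w]
after 6 — deliver 0→1: n1:part/t1/[w]
after 7 — timeout(0): n0:coor/t2/[w]
after 8 — deliver 0→1: n1:part/t2/[w]
after 9 — deliver 1→0: ·

1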